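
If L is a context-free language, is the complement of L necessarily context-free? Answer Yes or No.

No

CFLs are closed under union, so if they were also closed under complement they would be closed under intersection by De Morgan (L₁ ∩ L₂ is the complement of the union of the complements). But {aⁿbⁿcᵐ} ∩ {aᵐbⁿcⁿ} = {aⁿbⁿcⁿ} is not context-free although both operands are.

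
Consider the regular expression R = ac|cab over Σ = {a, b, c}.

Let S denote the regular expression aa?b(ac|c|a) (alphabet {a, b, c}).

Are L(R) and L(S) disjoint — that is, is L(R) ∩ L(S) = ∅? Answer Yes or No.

Converting the expression R to a DFA (subset construction, then merging equivalent states) gives the minimal DFA with states {r0, r1, r2, r3, r4, r5}, start state r0, accepting states {r4} and transitions r0: a→r1, b→r2, c→r3; r1: a→r2, b→r2, c→r4; r2: a→r2, b→r2, c→r2; r3: a→r5, b→r2, c→r2; r4: a→r2, b→r2, c→r2; r5: a→r2, b→r4, c→r2.
Converting the expression S to a DFA (subset construction, then merging equivalent states) gives the minimal DFA with states {s0, s1, s2, s3, s4, s5, s6}, start state s0, accepting states {s5, s6} and transitions s0: a→s1, b→s2, c→s2; s1: a→s3, b→s4, c→s2; s2: a→s2, b→s2, c→s2; s3: a→s2, b→s4, c→s2; s4: a→s5, b→s2, c→s6; s5: a→s2, b→s2, c→s6; s6: a→s2, b→s2, c→s2.
Exploring the product automaton R × S from the start pair (r0, s0), following both machines on each input symbol, reaches 10 state pairs: (r0, s0), (r1, s1), (r2, s2), (r3, s2), (r2, s3), (r2, s4), (r4, s2), (r5, s2), (r2, s5), (r2, s6).
R accepts in {r4} and S accepts in {s5, s6}; no reachable pair has both components accepting, so no string drives both machines to acceptance simultaneously and L(R) ∩ L(S) = ∅.
So no string is accepted by both, and the intersection is empty.

Yes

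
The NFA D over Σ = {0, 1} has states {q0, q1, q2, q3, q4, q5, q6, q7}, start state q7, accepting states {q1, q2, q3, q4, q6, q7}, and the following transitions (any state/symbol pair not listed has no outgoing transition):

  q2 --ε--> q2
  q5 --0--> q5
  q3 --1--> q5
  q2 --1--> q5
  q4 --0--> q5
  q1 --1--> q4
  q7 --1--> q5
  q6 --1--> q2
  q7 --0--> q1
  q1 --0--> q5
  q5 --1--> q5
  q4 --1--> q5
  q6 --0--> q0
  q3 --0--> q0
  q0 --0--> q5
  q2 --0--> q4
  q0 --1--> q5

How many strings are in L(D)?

The useful subgraph on states {q1, q4, q7} is acyclic, so L(D) is finite; the longest accepting path visits 3 useful states, giving maximum string length 2.
Counting accepting paths from q7 by length: 1 of length 0, 1 of length 1, 1 of length 2. Total 3.

3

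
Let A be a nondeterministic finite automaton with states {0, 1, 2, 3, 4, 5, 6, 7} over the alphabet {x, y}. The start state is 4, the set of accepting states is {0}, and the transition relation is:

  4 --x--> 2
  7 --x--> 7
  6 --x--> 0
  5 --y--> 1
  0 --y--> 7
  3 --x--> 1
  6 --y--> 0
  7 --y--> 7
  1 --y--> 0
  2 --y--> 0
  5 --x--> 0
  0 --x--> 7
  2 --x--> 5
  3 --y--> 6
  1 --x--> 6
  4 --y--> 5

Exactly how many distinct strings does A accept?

9

The useful subgraph on states {0, 1, 2, 4, 5, 6} is acyclic, so L(A) is finite; the longest accepting path visits 6 useful states, giving maximum string length 5.
Counting accepting paths from 4 by length: 2 of length 2, 2 of length 3, 3 of length 4, 2 of length 5. Total 9.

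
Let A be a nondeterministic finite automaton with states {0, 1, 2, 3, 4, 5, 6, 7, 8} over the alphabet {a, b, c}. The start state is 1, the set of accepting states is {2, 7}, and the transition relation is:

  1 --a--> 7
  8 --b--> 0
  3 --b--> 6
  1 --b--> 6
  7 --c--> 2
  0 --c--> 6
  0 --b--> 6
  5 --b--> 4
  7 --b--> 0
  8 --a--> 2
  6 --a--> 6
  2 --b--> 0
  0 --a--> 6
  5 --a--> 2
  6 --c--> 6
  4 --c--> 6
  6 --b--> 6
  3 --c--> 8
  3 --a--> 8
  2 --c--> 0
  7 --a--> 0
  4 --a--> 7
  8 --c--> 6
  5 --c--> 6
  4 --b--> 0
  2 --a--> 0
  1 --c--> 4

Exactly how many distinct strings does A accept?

4

The useful subgraph on states {1, 2, 4, 7} is acyclic, so L(A) is finite; the longest accepting path visits 4 useful states, giving maximum string length 3.
Counting accepting paths from 1 by length: 1 of length 1, 2 of length 2, 1 of length 3. Total 4.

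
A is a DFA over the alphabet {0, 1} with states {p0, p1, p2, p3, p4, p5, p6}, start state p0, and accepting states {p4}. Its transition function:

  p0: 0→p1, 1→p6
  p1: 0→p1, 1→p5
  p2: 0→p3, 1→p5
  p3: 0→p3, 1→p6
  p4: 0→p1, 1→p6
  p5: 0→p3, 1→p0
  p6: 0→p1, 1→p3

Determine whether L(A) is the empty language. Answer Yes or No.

Yes

The states reachable from the start state are {p0, p1, p3, p5, p6}.
None of the accepting states {p4} is reachable, so no string is accepted and L(A) = ∅.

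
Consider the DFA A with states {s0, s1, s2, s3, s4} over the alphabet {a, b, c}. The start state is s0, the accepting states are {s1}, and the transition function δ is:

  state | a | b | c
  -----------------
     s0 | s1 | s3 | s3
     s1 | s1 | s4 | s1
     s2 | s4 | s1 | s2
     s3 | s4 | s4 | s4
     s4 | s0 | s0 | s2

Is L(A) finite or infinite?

State s1 is reachable from the start and can reach an accepting state, and it lies on the cycle s1 → s1.
Traversing that cycle any number of times yields accepted strings of unbounded length, so the language is infinite.

infinite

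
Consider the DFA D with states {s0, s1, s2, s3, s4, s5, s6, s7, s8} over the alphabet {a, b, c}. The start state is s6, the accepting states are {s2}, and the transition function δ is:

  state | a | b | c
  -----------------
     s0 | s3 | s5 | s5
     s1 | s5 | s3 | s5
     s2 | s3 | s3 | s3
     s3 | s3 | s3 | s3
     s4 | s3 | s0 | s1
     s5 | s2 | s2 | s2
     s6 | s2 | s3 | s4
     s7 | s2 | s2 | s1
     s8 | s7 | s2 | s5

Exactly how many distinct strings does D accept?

13

The useful subgraph on states {s0, s1, s2, s4, s5, s6} is acyclic, so L(D) is finite; the longest accepting path visits 5 useful states, giving maximum string length 4.
Counting accepting paths from s6 by length: 1 of length 1, 12 of length 4. Total 13.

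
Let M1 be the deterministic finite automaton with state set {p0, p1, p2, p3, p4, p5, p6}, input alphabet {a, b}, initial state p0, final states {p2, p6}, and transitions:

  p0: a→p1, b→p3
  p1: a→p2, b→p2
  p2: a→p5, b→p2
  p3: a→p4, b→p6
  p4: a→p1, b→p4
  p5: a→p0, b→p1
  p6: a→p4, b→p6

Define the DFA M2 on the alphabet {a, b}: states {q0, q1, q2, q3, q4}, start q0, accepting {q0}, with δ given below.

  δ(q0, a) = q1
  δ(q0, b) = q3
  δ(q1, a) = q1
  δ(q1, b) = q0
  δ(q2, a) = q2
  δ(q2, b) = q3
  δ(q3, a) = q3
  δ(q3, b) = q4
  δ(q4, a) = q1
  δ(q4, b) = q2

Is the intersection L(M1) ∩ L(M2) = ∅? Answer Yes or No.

No

The string ab is accepted by both M1 and M2.
Hence L(M1) ∩ L(M2) ≠ ∅.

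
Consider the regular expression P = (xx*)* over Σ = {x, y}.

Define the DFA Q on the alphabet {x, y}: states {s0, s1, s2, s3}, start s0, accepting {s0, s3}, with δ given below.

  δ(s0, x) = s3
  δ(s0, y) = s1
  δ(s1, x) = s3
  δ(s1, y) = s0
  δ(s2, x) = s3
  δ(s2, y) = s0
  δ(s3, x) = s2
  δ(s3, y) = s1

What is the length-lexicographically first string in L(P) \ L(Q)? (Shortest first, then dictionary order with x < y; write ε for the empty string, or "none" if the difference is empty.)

The string xx is accepted by P but not by Q.
No shorter string lies in the difference, and xx is the lexicographically first length-2 string in L(P) \ L(Q).

xx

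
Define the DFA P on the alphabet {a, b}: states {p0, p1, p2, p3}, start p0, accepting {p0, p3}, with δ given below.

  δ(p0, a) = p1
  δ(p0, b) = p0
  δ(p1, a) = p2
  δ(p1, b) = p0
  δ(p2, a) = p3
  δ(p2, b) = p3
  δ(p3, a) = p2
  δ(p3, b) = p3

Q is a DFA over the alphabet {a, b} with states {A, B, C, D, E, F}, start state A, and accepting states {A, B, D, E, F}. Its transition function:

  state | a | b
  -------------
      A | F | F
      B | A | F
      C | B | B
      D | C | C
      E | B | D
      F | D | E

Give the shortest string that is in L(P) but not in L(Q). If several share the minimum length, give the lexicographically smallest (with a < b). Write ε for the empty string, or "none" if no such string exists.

The string aaa is accepted by P but not by Q.
No shorter string lies in the difference, and aaa is the lexicographically first length-3 string in L(P) \ L(Q).

aaa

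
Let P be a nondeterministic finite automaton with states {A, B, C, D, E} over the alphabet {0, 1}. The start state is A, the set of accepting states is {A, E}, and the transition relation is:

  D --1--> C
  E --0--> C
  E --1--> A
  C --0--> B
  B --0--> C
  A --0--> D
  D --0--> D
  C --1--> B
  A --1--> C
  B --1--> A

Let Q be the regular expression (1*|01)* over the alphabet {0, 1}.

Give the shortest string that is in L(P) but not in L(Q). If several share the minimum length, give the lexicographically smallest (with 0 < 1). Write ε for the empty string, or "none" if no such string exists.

00101

The string 00101 is accepted by P but not by Q.
No shorter string lies in the difference, and 00101 is the lexicographically first length-5 string in L(P) \ L(Q).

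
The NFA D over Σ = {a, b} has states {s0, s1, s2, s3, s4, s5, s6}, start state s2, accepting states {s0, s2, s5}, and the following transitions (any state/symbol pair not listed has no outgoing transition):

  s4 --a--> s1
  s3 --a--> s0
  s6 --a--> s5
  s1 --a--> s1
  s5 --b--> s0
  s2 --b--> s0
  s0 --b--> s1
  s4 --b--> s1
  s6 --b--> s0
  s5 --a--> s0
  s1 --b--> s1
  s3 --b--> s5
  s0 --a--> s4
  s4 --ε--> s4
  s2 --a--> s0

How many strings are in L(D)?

3

The useful subgraph on states {s0, s2} is acyclic, so L(D) is finite; the longest accepting path visits 2 useful states, giving maximum string length 1.
Counting accepting paths from s2 by length: 1 of length 0, 2 of length 1. Total 3.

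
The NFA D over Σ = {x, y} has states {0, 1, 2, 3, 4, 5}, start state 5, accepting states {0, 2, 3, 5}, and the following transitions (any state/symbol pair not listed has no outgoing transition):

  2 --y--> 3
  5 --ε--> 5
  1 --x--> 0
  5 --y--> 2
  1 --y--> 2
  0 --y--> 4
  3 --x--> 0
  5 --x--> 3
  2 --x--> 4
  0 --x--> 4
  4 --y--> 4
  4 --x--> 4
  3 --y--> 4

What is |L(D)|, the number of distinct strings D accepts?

The useful subgraph on states {0, 2, 3, 5} is acyclic, so L(D) is finite; the longest accepting path visits 4 useful states, giving maximum string length 3.
Counting accepting paths from 5 by length: 1 of length 0, 2 of length 1, 2 of length 2, 1 of length 3. Total 6.

6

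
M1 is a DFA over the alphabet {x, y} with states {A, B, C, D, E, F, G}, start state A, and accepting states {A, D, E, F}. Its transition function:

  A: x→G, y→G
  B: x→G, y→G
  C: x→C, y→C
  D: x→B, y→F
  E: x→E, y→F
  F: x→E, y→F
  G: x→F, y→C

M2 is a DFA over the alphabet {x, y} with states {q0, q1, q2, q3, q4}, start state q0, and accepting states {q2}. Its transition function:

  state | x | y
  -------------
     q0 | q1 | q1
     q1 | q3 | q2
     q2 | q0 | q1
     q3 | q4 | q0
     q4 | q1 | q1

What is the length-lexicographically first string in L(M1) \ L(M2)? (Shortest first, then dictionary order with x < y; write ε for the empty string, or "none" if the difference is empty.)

The empty string ε is accepted by M1 but not by M2.
Since ε is the unique shortest string, it is the required witness.

ε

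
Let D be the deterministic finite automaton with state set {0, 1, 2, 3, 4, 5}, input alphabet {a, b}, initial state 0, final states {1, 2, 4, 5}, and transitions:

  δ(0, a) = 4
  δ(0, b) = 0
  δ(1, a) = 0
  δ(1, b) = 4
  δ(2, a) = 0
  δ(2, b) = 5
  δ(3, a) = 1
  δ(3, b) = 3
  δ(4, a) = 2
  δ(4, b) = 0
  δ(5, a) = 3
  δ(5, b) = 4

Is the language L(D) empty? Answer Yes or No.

The string a is accepted: the run 0 → 4 ends in the accepting state 4.
Since at least one string is accepted, L(D) is not empty.

No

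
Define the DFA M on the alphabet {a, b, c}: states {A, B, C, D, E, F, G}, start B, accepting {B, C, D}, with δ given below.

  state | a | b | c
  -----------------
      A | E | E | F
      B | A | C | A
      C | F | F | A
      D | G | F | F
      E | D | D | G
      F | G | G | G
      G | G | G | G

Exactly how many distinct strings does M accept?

14

The useful subgraph on states {A, B, C, D, E} is acyclic, so L(M) is finite; the longest accepting path visits 5 useful states, giving maximum string length 4.
Counting accepting paths from B by length: 1 of length 0, 1 of length 1, 8 of length 3, 4 of length 4. Total 14.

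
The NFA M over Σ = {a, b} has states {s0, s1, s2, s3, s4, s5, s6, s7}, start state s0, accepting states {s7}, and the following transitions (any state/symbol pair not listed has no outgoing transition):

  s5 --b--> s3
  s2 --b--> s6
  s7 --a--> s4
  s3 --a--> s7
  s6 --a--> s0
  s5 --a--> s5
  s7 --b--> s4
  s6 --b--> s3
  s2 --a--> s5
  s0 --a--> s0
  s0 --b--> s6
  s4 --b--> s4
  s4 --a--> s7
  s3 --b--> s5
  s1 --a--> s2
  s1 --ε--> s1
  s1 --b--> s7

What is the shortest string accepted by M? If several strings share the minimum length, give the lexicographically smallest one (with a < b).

A breadth-first search from s0 reaches an accepting state first via the path s0 → s6 → s3 → s7 on input bba.
No string of length < 3 is accepted (BFS exhausts all shorter strings without reaching an accepting state), and bba is the lexicographically least accepting string of length 3.

bba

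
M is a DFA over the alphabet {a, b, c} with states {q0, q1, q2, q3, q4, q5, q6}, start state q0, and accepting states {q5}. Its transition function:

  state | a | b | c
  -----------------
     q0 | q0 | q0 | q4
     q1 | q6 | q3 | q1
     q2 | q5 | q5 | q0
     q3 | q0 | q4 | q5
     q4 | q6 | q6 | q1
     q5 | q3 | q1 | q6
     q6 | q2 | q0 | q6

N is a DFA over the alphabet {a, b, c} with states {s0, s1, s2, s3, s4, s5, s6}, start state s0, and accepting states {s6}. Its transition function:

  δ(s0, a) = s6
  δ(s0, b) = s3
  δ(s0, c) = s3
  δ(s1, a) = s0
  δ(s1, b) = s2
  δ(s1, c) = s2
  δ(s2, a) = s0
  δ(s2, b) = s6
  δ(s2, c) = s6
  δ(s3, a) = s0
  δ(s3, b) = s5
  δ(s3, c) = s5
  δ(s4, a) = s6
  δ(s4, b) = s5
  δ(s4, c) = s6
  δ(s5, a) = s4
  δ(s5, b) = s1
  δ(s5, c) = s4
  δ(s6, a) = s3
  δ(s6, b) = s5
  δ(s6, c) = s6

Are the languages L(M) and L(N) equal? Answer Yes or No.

No

The string caaa is accepted by M but rejected by N.
So L(M) ≠ L(N).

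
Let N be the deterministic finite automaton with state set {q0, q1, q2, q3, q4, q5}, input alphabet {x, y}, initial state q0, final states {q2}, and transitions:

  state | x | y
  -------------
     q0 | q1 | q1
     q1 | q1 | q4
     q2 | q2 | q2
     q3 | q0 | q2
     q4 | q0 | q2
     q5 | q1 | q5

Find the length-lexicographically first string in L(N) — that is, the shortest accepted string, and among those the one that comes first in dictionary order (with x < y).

A breadth-first search from q0 reaches an accepting state first via the path q0 → q1 → q4 → q2 on input xyy.
No string of length < 3 is accepted (BFS exhausts all shorter strings without reaching an accepting state), and xyy is the lexicographically least accepting string of length 3.

xyy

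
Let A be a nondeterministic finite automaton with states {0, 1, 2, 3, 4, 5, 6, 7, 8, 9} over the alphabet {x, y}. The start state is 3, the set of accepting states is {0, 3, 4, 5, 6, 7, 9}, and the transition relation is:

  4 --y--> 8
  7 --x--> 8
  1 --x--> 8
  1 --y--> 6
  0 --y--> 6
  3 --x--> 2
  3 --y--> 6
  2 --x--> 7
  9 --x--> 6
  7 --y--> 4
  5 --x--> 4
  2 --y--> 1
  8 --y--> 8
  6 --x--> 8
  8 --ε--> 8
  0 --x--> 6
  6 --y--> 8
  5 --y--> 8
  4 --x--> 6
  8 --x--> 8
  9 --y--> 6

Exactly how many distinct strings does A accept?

6

The useful subgraph on states {1, 2, 3, 4, 6, 7} is acyclic, so L(A) is finite; the longest accepting path visits 5 useful states, giving maximum string length 4.
Counting accepting paths from 3 by length: 1 of length 0, 1 of length 1, 1 of length 2, 2 of length 3, 1 of length 4. Total 6.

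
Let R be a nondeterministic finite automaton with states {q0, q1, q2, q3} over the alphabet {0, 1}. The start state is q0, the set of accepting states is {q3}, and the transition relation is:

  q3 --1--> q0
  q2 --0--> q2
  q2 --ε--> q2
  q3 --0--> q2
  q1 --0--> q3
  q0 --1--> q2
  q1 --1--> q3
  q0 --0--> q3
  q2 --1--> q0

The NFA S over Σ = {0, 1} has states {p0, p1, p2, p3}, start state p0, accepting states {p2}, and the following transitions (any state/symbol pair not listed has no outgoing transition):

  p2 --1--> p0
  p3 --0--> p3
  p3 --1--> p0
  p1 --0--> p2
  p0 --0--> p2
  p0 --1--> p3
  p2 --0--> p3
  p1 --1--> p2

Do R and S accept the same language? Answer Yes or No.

Yes

Exploring the product automaton R × S from the start pair (q0, p0), following both machines on each input symbol, reaches 3 state pairs: (q0, p0), (q3, p2), (q2, p3).
R accepts in {q3} and S accepts in {p2}. In every reachable pair the two components are either both accepting — (q3, p2) — or both non-accepting, so no string is accepted by exactly one of the machines: L(R) \ L(S) and L(S) \ L(R) are both empty.
Hence every string is accepted by R iff it is accepted by S, and the two languages coincide.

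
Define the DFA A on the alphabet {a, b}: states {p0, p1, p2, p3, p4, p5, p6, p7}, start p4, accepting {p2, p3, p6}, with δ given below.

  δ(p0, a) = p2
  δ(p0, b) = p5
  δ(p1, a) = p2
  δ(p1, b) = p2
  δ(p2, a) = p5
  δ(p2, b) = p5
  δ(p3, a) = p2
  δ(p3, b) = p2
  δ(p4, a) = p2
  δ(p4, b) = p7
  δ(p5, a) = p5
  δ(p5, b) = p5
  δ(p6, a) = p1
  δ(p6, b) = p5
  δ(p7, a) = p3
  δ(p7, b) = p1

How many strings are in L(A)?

The useful subgraph on states {p1, p2, p3, p4, p7} is acyclic, so L(A) is finite; the longest accepting path visits 4 useful states, giving maximum string length 3.
Counting accepting paths from p4 by length: 1 of length 1, 1 of length 2, 4 of length 3. Total 6.

6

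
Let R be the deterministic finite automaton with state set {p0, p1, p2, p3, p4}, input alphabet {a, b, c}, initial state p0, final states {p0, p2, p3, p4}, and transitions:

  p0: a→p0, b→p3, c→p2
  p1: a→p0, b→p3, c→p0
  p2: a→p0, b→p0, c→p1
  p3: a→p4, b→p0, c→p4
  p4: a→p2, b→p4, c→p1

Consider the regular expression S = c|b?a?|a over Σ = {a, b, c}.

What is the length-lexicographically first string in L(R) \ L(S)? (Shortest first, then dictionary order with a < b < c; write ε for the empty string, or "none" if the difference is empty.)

The string aa is accepted by R but not by S.
No shorter string lies in the difference, and aa is the lexicographically first length-2 string in L(R) \ L(S).

aa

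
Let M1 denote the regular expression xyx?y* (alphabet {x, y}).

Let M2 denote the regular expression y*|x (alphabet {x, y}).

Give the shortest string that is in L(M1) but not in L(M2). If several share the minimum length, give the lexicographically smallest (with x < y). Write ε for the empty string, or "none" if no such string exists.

xy

The string xy is accepted by M1 but not by M2.
No shorter string lies in the difference, and xy is the lexicographically first length-2 string in L(M1) \ L(M2).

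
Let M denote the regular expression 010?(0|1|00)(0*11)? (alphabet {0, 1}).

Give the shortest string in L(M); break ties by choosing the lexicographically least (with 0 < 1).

010

By inspection of the expression, no string of length less than 3 matches, and 010 is the lexicographically first match of length 3.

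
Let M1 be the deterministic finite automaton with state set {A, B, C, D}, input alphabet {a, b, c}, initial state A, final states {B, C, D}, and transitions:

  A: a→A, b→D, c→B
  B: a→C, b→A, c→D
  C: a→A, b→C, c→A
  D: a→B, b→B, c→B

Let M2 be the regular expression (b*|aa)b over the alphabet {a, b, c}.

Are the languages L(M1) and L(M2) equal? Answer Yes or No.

The string c is accepted by M1 but rejected by M2.
So L(M1) ≠ L(M2).

No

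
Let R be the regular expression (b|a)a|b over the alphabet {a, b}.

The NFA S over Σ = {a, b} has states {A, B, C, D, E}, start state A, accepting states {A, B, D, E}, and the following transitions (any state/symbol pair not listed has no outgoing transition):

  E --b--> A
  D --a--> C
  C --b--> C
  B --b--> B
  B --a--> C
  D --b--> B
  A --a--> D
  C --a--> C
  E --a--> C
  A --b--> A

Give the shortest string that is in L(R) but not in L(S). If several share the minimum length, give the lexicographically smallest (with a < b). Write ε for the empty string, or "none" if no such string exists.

The string aa is accepted by R but not by S.
No shorter string lies in the difference, and aa is the lexicographically first length-2 string in L(R) \ L(S).

aa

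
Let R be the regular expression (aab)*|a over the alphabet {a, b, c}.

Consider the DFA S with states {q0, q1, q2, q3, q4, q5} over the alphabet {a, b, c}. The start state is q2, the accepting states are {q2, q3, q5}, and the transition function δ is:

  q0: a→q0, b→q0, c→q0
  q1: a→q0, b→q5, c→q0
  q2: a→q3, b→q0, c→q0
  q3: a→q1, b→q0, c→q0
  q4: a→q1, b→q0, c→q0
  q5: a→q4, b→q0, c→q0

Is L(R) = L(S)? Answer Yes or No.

Yes

Converting the expression R to a DFA (subset construction, then merging equivalent states) gives the minimal DFA with states {r0, r1, r2, r3, r4, r5}, start state r0, accepting states {r0, r1, r4} and transitions r0: a→r1, b→r2, c→r2; r1: a→r3, b→r2, c→r2; r2: a→r2, b→r2, c→r2; r3: a→r2, b→r4, c→r2; r4: a→r5, b→r2, c→r2; r5: a→r3, b→r2, c→r2.
Exploring the product automaton R × S from the start pair (r0, q2), following both machines on each input symbol, reaches 6 state pairs: (r0, q2), (r1, q3), (r2, q0), (r3, q1), (r4, q5), (r5, q4).
R accepts in {r0, r1, r4} and S accepts in {q2, q3, q5}. In every reachable pair the two components are either both accepting — (r0, q2), (r1, q3), (r4, q5) — or both non-accepting, so no string is accepted by exactly one of the machines: L(R) \ L(S) and L(S) \ L(R) are both empty.
Hence every string is accepted by R iff it is accepted by S, and the two languages coincide.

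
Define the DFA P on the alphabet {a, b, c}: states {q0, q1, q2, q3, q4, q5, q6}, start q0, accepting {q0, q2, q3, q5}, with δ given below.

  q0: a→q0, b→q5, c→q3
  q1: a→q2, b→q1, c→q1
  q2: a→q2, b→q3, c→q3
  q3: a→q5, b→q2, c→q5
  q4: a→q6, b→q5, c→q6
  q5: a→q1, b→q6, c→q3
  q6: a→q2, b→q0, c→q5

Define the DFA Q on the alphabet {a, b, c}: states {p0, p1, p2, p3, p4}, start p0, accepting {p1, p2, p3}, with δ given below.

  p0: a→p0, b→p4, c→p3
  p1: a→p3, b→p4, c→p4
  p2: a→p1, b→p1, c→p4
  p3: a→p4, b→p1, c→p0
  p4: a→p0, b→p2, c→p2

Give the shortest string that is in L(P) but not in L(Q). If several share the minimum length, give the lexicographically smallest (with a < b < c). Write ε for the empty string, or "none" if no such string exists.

ε

The empty string ε is accepted by P but not by Q.
Since ε is the unique shortest string, it is the required witness.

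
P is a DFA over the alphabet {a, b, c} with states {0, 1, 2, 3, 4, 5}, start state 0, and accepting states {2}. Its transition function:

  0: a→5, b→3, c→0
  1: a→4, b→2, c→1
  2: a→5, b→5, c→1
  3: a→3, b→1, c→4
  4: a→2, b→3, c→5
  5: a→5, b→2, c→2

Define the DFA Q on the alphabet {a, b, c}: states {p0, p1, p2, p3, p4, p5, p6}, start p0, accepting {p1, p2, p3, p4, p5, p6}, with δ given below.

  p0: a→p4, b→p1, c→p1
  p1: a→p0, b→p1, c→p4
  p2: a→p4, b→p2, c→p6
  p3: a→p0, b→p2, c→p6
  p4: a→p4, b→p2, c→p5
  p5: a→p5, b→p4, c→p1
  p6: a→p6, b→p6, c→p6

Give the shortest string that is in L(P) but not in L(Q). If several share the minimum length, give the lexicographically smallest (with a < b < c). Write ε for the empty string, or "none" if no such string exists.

The string baca is accepted by P but not by Q.
No shorter string lies in the difference, and baca is the lexicographically first length-4 string in L(P) \ L(Q).

baca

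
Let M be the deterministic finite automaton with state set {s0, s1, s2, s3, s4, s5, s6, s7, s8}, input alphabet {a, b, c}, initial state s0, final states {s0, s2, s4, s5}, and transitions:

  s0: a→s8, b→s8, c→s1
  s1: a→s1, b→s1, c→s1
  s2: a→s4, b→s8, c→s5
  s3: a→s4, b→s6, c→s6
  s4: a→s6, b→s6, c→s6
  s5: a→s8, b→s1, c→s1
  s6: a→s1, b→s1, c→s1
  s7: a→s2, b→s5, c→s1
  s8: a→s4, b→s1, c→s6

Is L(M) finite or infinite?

finite

The useful states (reachable from s0 and able to reach an accepting state) are {s0, s4, s8}.
Restricted to these states the transition graph has no cycle, so every accepting path has bounded length and L is finite.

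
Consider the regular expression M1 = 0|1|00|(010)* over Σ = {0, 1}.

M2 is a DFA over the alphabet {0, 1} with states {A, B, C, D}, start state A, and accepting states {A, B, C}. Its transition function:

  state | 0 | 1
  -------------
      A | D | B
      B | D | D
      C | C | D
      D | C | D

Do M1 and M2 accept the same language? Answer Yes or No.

The string 0 is accepted by M1 but rejected by M2.
So L(M1) ≠ L(M2).

No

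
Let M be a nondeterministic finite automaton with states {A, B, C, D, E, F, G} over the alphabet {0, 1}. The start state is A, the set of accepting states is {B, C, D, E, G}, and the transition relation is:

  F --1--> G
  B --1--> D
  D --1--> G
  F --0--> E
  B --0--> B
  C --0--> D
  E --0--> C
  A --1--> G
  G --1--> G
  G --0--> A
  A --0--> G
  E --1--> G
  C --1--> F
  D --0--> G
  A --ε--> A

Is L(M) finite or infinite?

State A is reachable from the start and can reach an accepting state, and it lies on the cycle A → G → A.
Traversing that cycle any number of times yields accepted strings of unbounded length, so the language is infinite.

infinite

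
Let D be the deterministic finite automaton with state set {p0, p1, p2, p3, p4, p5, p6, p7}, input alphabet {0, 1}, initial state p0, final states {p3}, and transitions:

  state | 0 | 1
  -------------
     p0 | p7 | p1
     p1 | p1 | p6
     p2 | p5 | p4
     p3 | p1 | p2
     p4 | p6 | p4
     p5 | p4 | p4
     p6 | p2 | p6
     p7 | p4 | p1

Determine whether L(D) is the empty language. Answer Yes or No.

The states reachable from the start state are {p0, p1, p2, p4, p5, p6, p7}.
None of the accepting states {p3} is reachable, so no string is accepted and L(D) = ∅.

Yes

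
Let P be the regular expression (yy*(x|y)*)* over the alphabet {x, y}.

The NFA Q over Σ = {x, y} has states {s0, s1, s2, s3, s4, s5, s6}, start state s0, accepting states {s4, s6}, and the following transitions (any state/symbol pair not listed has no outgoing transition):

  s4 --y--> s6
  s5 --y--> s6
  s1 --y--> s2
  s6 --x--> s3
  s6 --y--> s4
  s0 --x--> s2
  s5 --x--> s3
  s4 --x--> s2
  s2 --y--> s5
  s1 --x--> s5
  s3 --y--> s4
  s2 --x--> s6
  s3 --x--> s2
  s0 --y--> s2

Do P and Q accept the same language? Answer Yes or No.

The empty string ε is accepted by P but rejected by Q.
So L(P) ≠ L(Q).

No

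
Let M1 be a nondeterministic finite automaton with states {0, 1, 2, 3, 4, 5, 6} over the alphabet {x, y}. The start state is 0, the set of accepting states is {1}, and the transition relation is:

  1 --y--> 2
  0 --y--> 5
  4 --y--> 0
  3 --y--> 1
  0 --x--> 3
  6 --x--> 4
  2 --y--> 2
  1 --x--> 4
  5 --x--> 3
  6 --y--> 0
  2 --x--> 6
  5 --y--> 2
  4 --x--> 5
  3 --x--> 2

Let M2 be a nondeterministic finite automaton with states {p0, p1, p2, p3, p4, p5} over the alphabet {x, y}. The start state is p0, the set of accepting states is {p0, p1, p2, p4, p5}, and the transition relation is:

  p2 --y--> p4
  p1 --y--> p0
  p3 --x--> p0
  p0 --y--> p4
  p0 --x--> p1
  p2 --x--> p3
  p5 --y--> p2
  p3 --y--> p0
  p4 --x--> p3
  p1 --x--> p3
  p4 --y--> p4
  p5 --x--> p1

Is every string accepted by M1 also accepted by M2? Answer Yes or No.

Exploring the product automaton M1 × M2 from the start pair (0, p0), following both machines on each input symbol, reaches 21 state pairs: (0, p0), (3, p1), (5, p4), (2, p3), (1, p0), (3, p3), (2, p4), (6, p0), (2, p0), (4, p1), (6, p3), (0, p4), (6, p1), (5, p3), (4, p0), (4, p3), (3, p0), (5, p1), (5, p0), (2, p1), (1, p4).
M1 accepts in {1} and M2 accepts in {p0, p1, p2, p4, p5}. The reachable pairs whose M1-component is accepting are (1, p0), (1, p4); in each of them the M2-component is accepting too, so the product for L(M1) \ L(M2) (M1-component accepting, M2-component rejecting) has no reachable accepting pair and the difference is empty.
Hence every string in L(M1) is also in L(M2).

Yes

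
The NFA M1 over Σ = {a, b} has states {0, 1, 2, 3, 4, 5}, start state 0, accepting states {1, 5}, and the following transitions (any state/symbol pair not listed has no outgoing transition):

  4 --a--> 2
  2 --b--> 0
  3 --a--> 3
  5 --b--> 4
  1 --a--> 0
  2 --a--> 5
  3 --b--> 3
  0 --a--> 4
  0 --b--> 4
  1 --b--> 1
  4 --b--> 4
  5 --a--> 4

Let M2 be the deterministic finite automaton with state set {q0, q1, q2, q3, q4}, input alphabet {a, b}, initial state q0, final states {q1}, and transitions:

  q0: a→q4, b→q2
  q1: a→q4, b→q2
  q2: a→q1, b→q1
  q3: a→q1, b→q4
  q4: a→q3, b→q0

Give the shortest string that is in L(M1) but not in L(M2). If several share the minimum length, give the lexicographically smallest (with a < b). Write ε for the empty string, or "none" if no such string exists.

baa

The string baa is accepted by M1 but not by M2.
No shorter string lies in the difference, and baa is the lexicographically first length-3 string in L(M1) \ L(M2).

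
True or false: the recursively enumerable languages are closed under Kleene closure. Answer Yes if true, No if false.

Dovetail over all factorisations of the input into blocks and all step bounds, running the recogniser for L on every block of a factorisation; accept if some factorisation has all of its blocks accepted.
So the recursively enumerable languages are closed under Kleene star.

Yes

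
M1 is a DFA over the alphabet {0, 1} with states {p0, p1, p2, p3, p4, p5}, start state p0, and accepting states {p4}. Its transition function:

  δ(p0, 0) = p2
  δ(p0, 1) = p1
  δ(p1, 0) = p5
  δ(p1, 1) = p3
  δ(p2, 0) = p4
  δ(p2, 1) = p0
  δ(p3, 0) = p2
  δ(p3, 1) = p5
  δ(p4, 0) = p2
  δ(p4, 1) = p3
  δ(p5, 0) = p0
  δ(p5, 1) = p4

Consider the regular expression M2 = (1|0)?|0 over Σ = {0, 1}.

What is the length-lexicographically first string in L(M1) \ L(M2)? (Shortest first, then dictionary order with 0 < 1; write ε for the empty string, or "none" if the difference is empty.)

00

The string 00 is accepted by M1 but not by M2.
No shorter string lies in the difference, and 00 is the lexicographically first length-2 string in L(M1) \ L(M2).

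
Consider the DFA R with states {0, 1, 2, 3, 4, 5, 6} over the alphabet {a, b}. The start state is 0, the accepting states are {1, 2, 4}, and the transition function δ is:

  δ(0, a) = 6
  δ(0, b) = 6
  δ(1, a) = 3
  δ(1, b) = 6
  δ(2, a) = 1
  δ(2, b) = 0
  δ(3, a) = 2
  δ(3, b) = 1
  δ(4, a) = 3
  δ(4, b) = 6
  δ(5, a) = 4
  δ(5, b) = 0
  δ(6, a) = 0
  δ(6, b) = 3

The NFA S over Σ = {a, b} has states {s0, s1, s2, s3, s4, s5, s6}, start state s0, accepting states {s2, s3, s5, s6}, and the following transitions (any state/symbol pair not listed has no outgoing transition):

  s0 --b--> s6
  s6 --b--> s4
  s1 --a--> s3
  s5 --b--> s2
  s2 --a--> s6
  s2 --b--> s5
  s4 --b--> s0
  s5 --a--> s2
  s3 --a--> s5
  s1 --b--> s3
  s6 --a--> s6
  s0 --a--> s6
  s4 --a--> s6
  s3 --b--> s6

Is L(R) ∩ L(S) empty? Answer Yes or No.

The string aba is accepted by both R and S.
Hence L(R) ∩ L(S) ≠ ∅.

No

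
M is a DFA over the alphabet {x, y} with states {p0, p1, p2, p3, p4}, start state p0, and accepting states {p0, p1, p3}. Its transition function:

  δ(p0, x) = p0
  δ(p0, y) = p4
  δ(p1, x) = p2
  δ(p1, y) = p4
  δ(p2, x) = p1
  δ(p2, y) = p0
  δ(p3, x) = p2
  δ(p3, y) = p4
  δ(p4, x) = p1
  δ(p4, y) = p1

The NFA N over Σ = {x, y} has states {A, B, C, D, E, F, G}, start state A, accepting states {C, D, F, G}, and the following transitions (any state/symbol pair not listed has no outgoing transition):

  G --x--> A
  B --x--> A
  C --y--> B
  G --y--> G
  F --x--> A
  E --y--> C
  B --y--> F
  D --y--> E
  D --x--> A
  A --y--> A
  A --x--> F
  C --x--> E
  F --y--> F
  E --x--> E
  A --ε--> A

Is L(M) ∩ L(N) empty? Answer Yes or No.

No

The string x is accepted by both M and N.
Hence L(M) ∩ L(N) ≠ ∅.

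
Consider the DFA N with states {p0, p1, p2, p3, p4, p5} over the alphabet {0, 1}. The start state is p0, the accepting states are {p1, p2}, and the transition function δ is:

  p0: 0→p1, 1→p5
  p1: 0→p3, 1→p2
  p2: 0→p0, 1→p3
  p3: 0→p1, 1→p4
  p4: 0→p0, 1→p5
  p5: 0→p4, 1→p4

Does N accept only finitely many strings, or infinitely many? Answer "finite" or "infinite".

infinite

State p0 is reachable from the start and can reach an accepting state, and it lies on the cycle p0 → p1 → p2 → p0.
Traversing that cycle any number of times yields accepted strings of unbounded length, so the language is infinite.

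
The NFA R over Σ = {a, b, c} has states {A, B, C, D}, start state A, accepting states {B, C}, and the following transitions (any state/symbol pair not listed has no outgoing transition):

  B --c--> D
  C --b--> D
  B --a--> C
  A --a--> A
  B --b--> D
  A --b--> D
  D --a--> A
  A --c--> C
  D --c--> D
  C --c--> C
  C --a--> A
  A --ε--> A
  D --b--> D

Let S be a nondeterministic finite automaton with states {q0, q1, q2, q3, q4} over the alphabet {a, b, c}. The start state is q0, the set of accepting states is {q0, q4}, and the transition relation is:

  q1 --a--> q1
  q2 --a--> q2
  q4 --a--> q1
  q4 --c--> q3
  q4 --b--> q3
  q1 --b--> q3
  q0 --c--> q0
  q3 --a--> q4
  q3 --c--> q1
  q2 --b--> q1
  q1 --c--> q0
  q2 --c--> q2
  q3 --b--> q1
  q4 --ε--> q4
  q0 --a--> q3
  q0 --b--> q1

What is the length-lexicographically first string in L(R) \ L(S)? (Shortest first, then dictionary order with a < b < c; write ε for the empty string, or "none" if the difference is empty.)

ac

The string ac is accepted by R but not by S.
No shorter string lies in the difference, and ac is the lexicographically first length-2 string in L(R) \ L(S).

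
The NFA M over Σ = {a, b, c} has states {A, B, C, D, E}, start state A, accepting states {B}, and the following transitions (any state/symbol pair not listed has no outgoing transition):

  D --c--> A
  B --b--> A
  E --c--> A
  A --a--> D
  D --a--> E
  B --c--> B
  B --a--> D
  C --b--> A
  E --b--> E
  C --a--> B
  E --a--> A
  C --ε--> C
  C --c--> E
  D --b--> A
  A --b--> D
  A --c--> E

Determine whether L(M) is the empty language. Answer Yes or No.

The states reachable from the start state are {A, D, E}.
None of the accepting states {B} is reachable, so no string is accepted and L(M) = ∅.

Yes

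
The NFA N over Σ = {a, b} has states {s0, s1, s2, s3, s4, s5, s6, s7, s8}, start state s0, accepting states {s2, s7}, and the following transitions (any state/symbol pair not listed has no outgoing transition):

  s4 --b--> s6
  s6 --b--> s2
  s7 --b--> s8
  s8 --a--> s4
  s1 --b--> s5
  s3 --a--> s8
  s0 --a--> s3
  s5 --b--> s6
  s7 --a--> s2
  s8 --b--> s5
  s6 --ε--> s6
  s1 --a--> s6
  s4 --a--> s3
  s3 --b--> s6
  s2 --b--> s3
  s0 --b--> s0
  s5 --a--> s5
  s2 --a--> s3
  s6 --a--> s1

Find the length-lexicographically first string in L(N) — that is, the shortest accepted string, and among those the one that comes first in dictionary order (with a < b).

abb

A breadth-first search from s0 reaches an accepting state first via the path s0 → s3 → s6 → s2 on input abb.
No string of length < 3 is accepted (BFS exhausts all shorter strings without reaching an accepting state), and abb is the lexicographically least accepting string of length 3.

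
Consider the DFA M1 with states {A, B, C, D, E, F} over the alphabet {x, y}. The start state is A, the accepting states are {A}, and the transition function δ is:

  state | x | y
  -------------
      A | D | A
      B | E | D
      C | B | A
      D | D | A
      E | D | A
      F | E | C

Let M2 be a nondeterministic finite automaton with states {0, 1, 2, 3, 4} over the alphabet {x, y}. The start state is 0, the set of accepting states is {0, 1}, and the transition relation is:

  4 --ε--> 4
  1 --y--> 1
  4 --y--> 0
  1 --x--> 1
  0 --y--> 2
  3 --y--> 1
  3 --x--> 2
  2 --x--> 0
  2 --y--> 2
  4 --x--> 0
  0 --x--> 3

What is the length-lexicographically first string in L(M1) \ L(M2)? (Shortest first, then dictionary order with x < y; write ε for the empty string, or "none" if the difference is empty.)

The string y is accepted by M1 but not by M2.
No shorter string lies in the difference, and y is the lexicographically first length-1 string in L(M1) \ L(M2).

y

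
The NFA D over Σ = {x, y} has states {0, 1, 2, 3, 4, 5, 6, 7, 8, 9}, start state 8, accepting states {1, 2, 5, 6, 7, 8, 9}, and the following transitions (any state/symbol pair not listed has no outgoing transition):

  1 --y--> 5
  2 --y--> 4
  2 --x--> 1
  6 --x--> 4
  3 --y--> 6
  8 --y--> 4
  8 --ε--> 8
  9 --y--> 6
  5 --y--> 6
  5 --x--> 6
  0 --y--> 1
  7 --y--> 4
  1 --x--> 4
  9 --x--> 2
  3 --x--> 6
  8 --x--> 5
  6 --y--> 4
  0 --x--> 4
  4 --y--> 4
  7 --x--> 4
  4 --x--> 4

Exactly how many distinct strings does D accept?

4

The useful subgraph on states {5, 6, 8} is acyclic, so L(D) is finite; the longest accepting path visits 3 useful states, giving maximum string length 2.
Counting accepting paths from 8 by length: 1 of length 0, 1 of length 1, 2 of length 2. Total 4.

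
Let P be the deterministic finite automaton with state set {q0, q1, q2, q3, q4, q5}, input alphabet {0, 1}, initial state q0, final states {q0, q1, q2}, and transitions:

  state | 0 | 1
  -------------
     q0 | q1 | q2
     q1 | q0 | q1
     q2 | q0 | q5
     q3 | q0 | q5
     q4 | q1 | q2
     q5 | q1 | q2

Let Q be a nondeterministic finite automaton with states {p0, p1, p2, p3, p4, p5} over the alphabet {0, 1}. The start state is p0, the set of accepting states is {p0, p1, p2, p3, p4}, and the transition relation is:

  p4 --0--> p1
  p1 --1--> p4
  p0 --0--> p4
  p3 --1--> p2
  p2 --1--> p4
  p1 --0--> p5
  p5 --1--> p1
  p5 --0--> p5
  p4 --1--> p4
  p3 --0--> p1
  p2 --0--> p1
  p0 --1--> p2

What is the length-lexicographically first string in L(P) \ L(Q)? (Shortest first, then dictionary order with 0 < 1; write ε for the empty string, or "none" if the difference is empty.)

The string 000 is accepted by P but not by Q.
No shorter string lies in the difference, and 000 is the lexicographically first length-3 string in L(P) \ L(Q).

000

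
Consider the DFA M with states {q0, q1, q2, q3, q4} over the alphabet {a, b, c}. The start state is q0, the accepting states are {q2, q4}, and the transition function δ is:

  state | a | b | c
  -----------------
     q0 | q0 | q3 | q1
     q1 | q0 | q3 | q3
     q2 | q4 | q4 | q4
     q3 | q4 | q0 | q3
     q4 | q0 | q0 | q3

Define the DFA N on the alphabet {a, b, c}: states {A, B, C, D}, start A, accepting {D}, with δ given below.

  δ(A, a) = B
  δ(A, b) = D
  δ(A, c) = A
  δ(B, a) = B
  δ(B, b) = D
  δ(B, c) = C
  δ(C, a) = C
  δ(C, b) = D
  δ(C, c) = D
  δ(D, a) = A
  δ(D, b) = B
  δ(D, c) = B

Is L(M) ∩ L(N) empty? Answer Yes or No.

Exploring the product automaton M × N from the start pair (q0, A), following both machines on each input symbol, reaches 15 state pairs: (q0, A), (q0, B), (q3, D), (q1, A), (q1, C), (q4, A), (q3, B), (q3, A), (q0, C), (q0, D), (q4, B), (q3, C), (q1, D), (q1, B), (q4, C).
M accepts in {q2, q4} and N accepts in {D}; no reachable pair has both components accepting, so no string drives both machines to acceptance simultaneously and L(M) ∩ L(N) = ∅.
So no string is accepted by both, and the intersection is empty.

Yes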